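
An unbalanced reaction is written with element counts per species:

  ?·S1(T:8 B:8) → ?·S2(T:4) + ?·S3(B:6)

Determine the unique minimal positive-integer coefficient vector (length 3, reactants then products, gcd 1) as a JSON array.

T: 3·8 = 24 | 6·4+4·0 = 24
B: 3·8 = 24 | 6·0+4·6 = 24
gcd(3,6,4) = 1

Coefficients: [3, 6, 4]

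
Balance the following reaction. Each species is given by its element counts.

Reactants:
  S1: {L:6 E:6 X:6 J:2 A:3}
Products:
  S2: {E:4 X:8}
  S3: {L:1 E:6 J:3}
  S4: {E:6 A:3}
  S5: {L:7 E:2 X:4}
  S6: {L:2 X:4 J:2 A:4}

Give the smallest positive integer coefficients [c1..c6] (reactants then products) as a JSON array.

Coefficients: [6, 1, 2, 2, 4, 3]

L: 6·6 = 36 | 1·0+2·1+2·0+4·7+3·2 = 36
E: 6·6 = 36 | 1·4+2·6+2·6+4·2+3·0 = 36
X: 6·6 = 36 | 1·8+2·0+2·0+4·4+3·4 = 36
J: 6·2 = 12 | 1·0+2·3+2·0+4·0+3·2 = 12
A: 6·3 = 18 | 1·0+2·0+2·3+4·0+3·4 = 18
gcd(6,1,2,2,4,3) = 1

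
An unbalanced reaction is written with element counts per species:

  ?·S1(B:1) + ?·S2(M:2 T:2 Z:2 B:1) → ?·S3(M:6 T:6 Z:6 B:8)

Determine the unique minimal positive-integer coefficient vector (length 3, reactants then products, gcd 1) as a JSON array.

M: 5·0+3·2 = 6 | 1·6 = 6
T: 5·0+3·2 = 6 | 1·6 = 6
Z: 5·0+3·2 = 6 | 1·6 = 6
B: 5·1+3·1 = 8 | 1·8 = 8
gcd(5,3,1) = 1

Coefficients: [5, 3, 1]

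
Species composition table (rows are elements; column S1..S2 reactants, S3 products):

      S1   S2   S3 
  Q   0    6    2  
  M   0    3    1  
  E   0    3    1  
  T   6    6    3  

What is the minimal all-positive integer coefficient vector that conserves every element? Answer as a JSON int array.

Q: 1·0+2·6 = 12 | 6·2 = 12
M: 1·0+2·3 = 6 | 6·1 = 6
E: 1·0+2·3 = 6 | 6·1 = 6
T: 1·6+2·6 = 18 | 6·3 = 18
gcd(1,2,6) = 1

Coefficients: [1, 2, 6]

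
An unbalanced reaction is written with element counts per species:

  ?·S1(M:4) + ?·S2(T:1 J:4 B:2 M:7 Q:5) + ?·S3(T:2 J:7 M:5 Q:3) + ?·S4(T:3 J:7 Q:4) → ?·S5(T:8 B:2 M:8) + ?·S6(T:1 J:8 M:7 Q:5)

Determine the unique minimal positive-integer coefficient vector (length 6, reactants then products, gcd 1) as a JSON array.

T: 6·0+1·1+1·2+3·3 = 12 | 1·8+4·1 = 12
J: 6·0+1·4+1·7+3·7 = 32 | 1·0+4·8 = 32
B: 6·0+1·2+1·0+3·0 = 2 | 1·2+4·0 = 2
M: 6·4+1·7+1·5+3·0 = 36 | 1·8+4·7 = 36
Q: 6·0+1·5+1·3+3·4 = 20 | 1·0+4·5 = 20
gcd(6,1,1,3,1,4) = 1

Coefficients: [6, 1, 1, 3, 1, 4]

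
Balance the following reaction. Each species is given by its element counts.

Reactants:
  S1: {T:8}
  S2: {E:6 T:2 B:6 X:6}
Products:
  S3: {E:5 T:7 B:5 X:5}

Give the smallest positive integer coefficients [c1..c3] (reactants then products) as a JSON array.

E: 4·0+5·6 = 30 | 6·5 = 30
T: 4·8+5·2 = 42 | 6·7 = 42
B: 4·0+5·6 = 30 | 6·5 = 30
X: 4·0+5·6 = 30 | 6·5 = 30
gcd(4,5,6) = 1

Coefficients: [4, 5, 6]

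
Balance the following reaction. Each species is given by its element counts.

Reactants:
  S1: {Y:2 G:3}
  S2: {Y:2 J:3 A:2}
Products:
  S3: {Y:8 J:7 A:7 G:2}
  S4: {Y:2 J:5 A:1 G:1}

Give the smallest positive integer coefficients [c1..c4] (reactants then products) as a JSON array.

Y: 1·2+4·2 = 10 | 1·8+1·2 = 10
J: 1·0+4·3 = 12 | 1·7+1·5 = 12
A: 1·0+4·2 = 8 | 1·7+1·1 = 8
G: 1·3+4·0 = 3 | 1·2+1·1 = 3
gcd(1,4,1,1) = 1

Coefficients: [1, 4, 1, 1]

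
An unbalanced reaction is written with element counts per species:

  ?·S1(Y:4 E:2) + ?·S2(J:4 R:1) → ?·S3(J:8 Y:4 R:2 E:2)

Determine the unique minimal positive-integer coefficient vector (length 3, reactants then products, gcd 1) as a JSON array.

J: 1·0+2·4 = 8 | 1·8 = 8
Y: 1·4+2·0 = 4 | 1·4 = 4
R: 1·0+2·1 = 2 | 1·2 = 2
E: 1·2+2·0 = 2 | 1·2 = 2
gcd(1,2,1) = 1

Coefficients: [1, 2, 1]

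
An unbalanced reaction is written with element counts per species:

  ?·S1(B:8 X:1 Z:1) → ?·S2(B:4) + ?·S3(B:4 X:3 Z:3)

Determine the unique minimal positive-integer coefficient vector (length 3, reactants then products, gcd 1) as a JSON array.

B: 3·8 = 24 | 5·4+1·4 = 24
X: 3·1 = 3 | 5·0+1·3 = 3
Z: 3·1 = 3 | 5·0+1·3 = 3
gcd(3,5,1) = 1

Coefficients: [3, 5, 1]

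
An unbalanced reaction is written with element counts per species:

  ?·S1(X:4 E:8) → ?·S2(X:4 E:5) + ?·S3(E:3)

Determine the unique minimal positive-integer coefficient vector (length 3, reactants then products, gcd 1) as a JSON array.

X: 1·4 = 4 | 1·4+1·0 = 4
E: 1·8 = 8 | 1·5+1·3 = 8
gcd(1,1,1) = 1

Coefficients: [1, 1, 1]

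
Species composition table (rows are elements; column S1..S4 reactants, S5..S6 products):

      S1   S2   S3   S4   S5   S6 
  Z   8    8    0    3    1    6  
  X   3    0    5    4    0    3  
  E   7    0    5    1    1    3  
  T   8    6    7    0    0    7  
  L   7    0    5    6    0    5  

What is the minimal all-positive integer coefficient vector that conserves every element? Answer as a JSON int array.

Z: 2·8+2·8+1·0+1·3 = 35 | 5·1+5·6 = 35
X: 2·3+2·0+1·5+1·4 = 15 | 5·0+5·3 = 15
E: 2·7+2·0+1·5+1·1 = 20 | 5·1+5·3 = 20
T: 2·8+2·6+1·7+1·0 = 35 | 5·0+5·7 = 35
L: 2·7+2·0+1·5+1·6 = 25 | 5·0+5·5 = 25
gcd(2,2,1,1,5,5) = 1

Coefficients: [2, 2, 1, 1, 5, 5]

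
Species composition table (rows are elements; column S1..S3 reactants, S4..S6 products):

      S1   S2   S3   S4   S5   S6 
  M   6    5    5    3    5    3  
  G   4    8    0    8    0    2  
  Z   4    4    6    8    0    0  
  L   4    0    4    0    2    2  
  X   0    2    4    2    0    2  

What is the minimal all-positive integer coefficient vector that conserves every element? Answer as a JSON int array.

Coefficients: [2, 5, 2, 5, 4, 4]

M: 2·6+5·5+2·5 = 47 | 5·3+4·5+4·3 = 47
G: 2·4+5·8+2·0 = 48 | 5·8+4·0+4·2 = 48
Z: 2·4+5·4+2·6 = 40 | 5·8+4·0+4·0 = 40
L: 2·4+5·0+2·4 = 16 | 5·0+4·2+4·2 = 16
X: 2·0+5·2+2·4 = 18 | 5·2+4·0+4·2 = 18
gcd(2,5,2,5,4,4) = 1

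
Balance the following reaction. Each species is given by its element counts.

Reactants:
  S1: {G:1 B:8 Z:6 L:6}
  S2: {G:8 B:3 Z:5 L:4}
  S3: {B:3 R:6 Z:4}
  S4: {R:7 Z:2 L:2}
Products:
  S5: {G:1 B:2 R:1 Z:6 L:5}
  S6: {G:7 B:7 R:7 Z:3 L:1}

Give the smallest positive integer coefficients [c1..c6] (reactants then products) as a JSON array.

G: 2·1+3·8+2·0+2·0 = 26 | 5·1+3·7 = 26
B: 2·8+3·3+2·3+2·0 = 31 | 5·2+3·7 = 31
R: 2·0+3·0+2·6+2·7 = 26 | 5·1+3·7 = 26
Z: 2·6+3·5+2·4+2·2 = 39 | 5·6+3·3 = 39
L: 2·6+3·4+2·0+2·2 = 28 | 5·5+3·1 = 28
gcd(2,3,2,2,5,3) = 1

Coefficients: [2, 3, 2, 2, 5, 3]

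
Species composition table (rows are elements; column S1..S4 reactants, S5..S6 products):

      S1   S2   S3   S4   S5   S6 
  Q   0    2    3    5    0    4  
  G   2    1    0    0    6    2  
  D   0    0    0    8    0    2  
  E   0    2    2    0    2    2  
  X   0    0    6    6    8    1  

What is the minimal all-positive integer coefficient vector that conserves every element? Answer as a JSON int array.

Q: 5·0+4·2+1·3+1·5 = 16 | 1·0+4·4 = 16
G: 5·2+4·1+1·0+1·0 = 14 | 1·6+4·2 = 14
D: 5·0+4·0+1·0+1·8 = 8 | 1·0+4·2 = 8
E: 5·0+4·2+1·2+1·0 = 10 | 1·2+4·2 = 10
X: 5·0+4·0+1·6+1·6 = 12 | 1·8+4·1 = 12
gcd(5,4,1,1,1,4) = 1

Coefficients: [5, 4, 1, 1, 1, 4]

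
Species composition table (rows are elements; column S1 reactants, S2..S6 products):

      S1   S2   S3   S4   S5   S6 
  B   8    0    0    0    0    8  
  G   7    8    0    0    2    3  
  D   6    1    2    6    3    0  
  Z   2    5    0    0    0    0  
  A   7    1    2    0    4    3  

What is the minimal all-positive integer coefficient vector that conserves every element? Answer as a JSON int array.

B: 5·8 = 40 | 2·0+5·0+2·0+2·0+5·8 = 40
G: 5·7 = 35 | 2·8+5·0+2·0+2·2+5·3 = 35
D: 5·6 = 30 | 2·1+5·2+2·6+2·3+5·0 = 30
Z: 5·2 = 10 | 2·5+5·0+2·0+2·0+5·0 = 10
A: 5·7 = 35 | 2·1+5·2+2·0+2·4+5·3 = 35
gcd(5,2,5,2,2,5) = 1

Coefficients: [5, 2, 5, 2, 2, 5]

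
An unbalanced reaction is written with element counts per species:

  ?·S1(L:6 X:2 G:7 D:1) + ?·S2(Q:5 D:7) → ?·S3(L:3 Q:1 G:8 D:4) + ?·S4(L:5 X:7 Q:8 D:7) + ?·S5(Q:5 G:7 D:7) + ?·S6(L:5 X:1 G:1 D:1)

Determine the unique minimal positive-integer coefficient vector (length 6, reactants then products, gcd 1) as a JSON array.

L: 6·6+5·0 = 36 | 2·3+1·5+3·0+5·5 = 36
X: 6·2+5·0 = 12 | 2·0+1·7+3·0+5·1 = 12
Q: 6·0+5·5 = 25 | 2·1+1·8+3·5+5·0 = 25
G: 6·7+5·0 = 42 | 2·8+1·0+3·7+5·1 = 42
D: 6·1+5·7 = 41 | 2·4+1·7+3·7+5·1 = 41
gcd(6,5,2,1,3,5) = 1

Coefficients: [6, 5, 2, 1, 3, 5]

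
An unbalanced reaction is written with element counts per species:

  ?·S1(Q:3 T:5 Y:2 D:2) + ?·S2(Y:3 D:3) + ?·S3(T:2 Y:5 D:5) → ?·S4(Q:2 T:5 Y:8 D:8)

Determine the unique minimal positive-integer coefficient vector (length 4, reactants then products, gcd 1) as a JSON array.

Q: 4·3+5·0+5·0 = 12 | 6·2 = 12
T: 4·5+5·0+5·2 = 30 | 6·5 = 30
Y: 4·2+5·3+5·5 = 48 | 6·8 = 48
D: 4·2+5·3+5·5 = 48 | 6·8 = 48
gcd(4,5,5,6) = 1

Coefficients: [4, 5, 5, 6]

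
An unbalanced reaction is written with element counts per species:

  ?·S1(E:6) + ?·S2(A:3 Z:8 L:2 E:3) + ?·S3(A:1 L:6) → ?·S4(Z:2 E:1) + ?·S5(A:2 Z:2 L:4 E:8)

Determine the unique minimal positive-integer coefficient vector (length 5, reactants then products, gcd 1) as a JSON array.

Coefficients: [5, 2, 2, 4, 4]

A: 5·0+2·3+2·1 = 8 | 4·0+4·2 = 8
Z: 5·0+2·8+2·0 = 16 | 4·2+4·2 = 16
L: 5·0+2·2+2·6 = 16 | 4·0+4·4 = 16
E: 5·6+2·3+2·0 = 36 | 4·1+4·8 = 36
gcd(5,2,2,4,4) = 1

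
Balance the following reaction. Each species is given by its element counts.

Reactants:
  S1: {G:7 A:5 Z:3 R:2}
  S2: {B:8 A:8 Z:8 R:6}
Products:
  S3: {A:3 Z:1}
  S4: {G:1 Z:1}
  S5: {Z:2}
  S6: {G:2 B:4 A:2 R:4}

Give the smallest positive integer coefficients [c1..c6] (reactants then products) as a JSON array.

G: 2·7+2·0 = 14 | 6·0+6·1+5·0+4·2 = 14
B: 2·0+2·8 = 16 | 6·0+6·0+5·0+4·4 = 16
A: 2·5+2·8 = 26 | 6·3+6·0+5·0+4·2 = 26
Z: 2·3+2·8 = 22 | 6·1+6·1+5·2+4·0 = 22
R: 2·2+2·6 = 16 | 6·0+6·0+5·0+4·4 = 16
gcd(2,2,6,6,5,4) = 1

Coefficients: [2, 2, 6, 6, 5, 4]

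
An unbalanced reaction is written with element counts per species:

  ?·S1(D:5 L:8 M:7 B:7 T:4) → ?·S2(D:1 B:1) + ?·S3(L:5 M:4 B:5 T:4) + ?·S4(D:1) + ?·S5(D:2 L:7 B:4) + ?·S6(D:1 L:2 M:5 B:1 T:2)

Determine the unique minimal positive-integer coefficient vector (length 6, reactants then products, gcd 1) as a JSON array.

D: 2·5 = 10 | 3·1+1·0+3·1+1·2+2·1 = 10
L: 2·8 = 16 | 3·0+1·5+3·0+1·7+2·2 = 16
M: 2·7 = 14 | 3·0+1·4+3·0+1·0+2·5 = 14
B: 2·7 = 14 | 3·1+1·5+3·0+1·4+2·1 = 14
T: 2·4 = 8 | 3·0+1·4+3·0+1·0+2·2 = 8
gcd(2,3,1,3,1,2) = 1

Coefficients: [2, 3, 1, 3, 1, 2]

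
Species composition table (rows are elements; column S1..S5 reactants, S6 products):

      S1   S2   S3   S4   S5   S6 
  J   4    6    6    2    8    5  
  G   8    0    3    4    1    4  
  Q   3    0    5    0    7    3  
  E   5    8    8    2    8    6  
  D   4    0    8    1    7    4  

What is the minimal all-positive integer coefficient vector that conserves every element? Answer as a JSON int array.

J: 2·4+1·6+1·6+1·2+1·8 = 30 | 6·5 = 30
G: 2·8+1·0+1·3+1·4+1·1 = 24 | 6·4 = 24
Q: 2·3+1·0+1·5+1·0+1·7 = 18 | 6·3 = 18
E: 2·5+1·8+1·8+1·2+1·8 = 36 | 6·6 = 36
D: 2·4+1·0+1·8+1·1+1·7 = 24 | 6·4 = 24
gcd(2,1,1,1,1,6) = 1

Coefficients: [2, 1, 1, 1, 1, 6]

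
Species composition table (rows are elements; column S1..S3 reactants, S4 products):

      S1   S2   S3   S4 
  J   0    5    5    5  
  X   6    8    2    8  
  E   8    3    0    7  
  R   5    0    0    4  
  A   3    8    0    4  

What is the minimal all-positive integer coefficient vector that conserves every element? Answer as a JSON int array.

Coefficients: [4, 1, 4, 5]

J: 4·0+1·5+4·5 = 25 | 5·5 = 25
X: 4·6+1·8+4·2 = 40 | 5·8 = 40
E: 4·8+1·3+4·0 = 35 | 5·7 = 35
R: 4·5+1·0+4·0 = 20 | 5·4 = 20
A: 4·3+1·8+4·0 = 20 | 5·4 = 20
gcd(4,1,4,5) = 1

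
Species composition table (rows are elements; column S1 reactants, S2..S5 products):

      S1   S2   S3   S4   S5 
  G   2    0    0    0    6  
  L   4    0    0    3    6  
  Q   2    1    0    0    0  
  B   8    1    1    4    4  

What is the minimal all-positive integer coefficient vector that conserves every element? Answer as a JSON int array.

Coefficients: [3, 6, 6, 2, 1]

G: 3·2 = 6 | 6·0+6·0+2·0+1·6 = 6
L: 3·4 = 12 | 6·0+6·0+2·3+1·6 = 12
Q: 3·2 = 6 | 6·1+6·0+2·0+1·0 = 6
B: 3·8 = 24 | 6·1+6·1+2·4+1·4 = 24
gcd(3,6,6,2,1) = 1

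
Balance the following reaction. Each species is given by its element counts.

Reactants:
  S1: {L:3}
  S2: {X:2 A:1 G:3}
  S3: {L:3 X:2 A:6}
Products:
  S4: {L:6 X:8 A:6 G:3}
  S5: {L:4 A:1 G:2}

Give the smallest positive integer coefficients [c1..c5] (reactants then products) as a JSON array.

Coefficients: [5, 3, 1, 1, 3]

L: 5·3+3·0+1·3 = 18 | 1·6+3·4 = 18
X: 5·0+3·2+1·2 = 8 | 1·8+3·0 = 8
A: 5·0+3·1+1·6 = 9 | 1·6+3·1 = 9
G: 5·0+3·3+1·0 = 9 | 1·3+3·2 = 9
gcd(5,3,1,1,3) = 1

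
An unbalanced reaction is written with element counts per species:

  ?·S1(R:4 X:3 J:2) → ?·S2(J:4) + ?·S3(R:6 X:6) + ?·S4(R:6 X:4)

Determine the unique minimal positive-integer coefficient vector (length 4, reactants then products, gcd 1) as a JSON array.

Coefficients: [6, 3, 1, 3]

R: 6·4 = 24 | 3·0+1·6+3·6 = 24
X: 6·3 = 18 | 3·0+1·6+3·4 = 18
J: 6·2 = 12 | 3·4+1·0+3·0 = 12
gcd(6,3,1,3) = 1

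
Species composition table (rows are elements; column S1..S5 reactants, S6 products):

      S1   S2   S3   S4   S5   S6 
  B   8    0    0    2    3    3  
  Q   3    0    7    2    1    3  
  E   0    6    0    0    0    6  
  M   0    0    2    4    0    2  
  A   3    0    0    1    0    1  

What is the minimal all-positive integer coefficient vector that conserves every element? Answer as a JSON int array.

Coefficients: [1, 5, 1, 2, 1, 5]

B: 1·8+5·0+1·0+2·2+1·3 = 15 | 5·3 = 15
Q: 1·3+5·0+1·7+2·2+1·1 = 15 | 5·3 = 15
E: 1·0+5·6+1·0+2·0+1·0 = 30 | 5·6 = 30
M: 1·0+5·0+1·2+2·4+1·0 = 10 | 5·2 = 10
A: 1·3+5·0+1·0+2·1+1·0 = 5 | 5·1 = 5
gcd(1,5,1,2,1,5) = 1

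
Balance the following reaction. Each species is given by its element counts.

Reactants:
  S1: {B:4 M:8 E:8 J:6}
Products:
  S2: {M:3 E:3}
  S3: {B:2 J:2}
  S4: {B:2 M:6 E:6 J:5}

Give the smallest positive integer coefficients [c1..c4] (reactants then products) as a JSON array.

B: 3·4 = 12 | 4·0+4·2+2·2 = 12
M: 3·8 = 24 | 4·3+4·0+2·6 = 24
E: 3·8 = 24 | 4·3+4·0+2·6 = 24
J: 3·6 = 18 | 4·0+4·2+2·5 = 18
gcd(3,4,4,2) = 1

Coefficients: [3, 4, 4, 2]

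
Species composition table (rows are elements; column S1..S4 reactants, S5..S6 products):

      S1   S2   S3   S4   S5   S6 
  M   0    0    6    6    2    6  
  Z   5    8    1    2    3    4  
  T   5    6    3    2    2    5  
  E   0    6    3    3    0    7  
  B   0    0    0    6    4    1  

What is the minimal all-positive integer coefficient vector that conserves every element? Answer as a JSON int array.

Coefficients: [1, 3, 3, 5, 6, 6]

M: 1·0+3·0+3·6+5·6 = 48 | 6·2+6·6 = 48
Z: 1·5+3·8+3·1+5·2 = 42 | 6·3+6·4 = 42
T: 1·5+3·6+3·3+5·2 = 42 | 6·2+6·5 = 42
E: 1·0+3·6+3·3+5·3 = 42 | 6·0+6·7 = 42
B: 1·0+3·0+3·0+5·6 = 30 | 6·4+6·1 = 30
gcd(1,3,3,5,6,6) = 1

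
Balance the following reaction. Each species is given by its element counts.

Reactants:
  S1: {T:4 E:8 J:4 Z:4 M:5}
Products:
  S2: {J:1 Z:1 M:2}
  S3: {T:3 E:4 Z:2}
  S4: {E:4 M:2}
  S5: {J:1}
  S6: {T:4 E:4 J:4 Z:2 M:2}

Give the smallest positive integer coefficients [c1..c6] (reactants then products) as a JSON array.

T: 4·4 = 16 | 6·0+4·3+3·0+6·0+1·4 = 16
E: 4·8 = 32 | 6·0+4·4+3·4+6·0+1·4 = 32
J: 4·4 = 16 | 6·1+4·0+3·0+6·1+1·4 = 16
Z: 4·4 = 16 | 6·1+4·2+3·0+6·0+1·2 = 16
M: 4·5 = 20 | 6·2+4·0+3·2+6·0+1·2 = 20
gcd(4,6,4,3,6,1) = 1

Coefficients: [4, 6, 4, 3, 6, 1]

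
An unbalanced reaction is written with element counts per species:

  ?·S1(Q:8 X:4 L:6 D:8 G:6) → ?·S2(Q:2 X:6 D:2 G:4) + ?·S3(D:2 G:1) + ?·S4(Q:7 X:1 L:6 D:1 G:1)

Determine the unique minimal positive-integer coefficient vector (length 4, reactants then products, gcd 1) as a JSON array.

Q: 2·8 = 16 | 1·2+6·0+2·7 = 16
X: 2·4 = 8 | 1·6+6·0+2·1 = 8
L: 2·6 = 12 | 1·0+6·0+2·6 = 12
D: 2·8 = 16 | 1·2+6·2+2·1 = 16
G: 2·6 = 12 | 1·4+6·1+2·1 = 12
gcd(2,1,6,2) = 1

Coefficients: [2, 1, 6, 2]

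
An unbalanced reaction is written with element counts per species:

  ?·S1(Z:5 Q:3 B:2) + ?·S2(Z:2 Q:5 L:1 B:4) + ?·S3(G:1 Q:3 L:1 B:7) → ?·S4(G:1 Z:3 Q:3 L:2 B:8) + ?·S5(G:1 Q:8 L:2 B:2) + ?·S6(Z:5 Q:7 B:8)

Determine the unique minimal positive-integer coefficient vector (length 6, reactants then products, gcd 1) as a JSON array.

Coefficients: [5, 6, 6, 4, 2, 5]

G: 5·0+6·0+6·1 = 6 | 4·1+2·1+5·0 = 6
Z: 5·5+6·2+6·0 = 37 | 4·3+2·0+5·5 = 37
Q: 5·3+6·5+6·3 = 63 | 4·3+2·8+5·7 = 63
L: 5·0+6·1+6·1 = 12 | 4·2+2·2+5·0 = 12
B: 5·2+6·4+6·7 = 76 | 4·8+2·2+5·8 = 76
gcd(5,6,6,4,2,5) = 1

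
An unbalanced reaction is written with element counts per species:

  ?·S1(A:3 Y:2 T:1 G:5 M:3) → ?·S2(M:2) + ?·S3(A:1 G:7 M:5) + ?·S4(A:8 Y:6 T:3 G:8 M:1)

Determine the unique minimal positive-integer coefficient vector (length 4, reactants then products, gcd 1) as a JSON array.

Coefficients: [6, 3, 2, 2]

A: 6·3 = 18 | 3·0+2·1+2·8 = 18
Y: 6·2 = 12 | 3·0+2·0+2·6 = 12
T: 6·1 = 6 | 3·0+2·0+2·3 = 6
G: 6·5 = 30 | 3·0+2·7+2·8 = 30
M: 6·3 = 18 | 3·2+2·5+2·1 = 18
gcd(6,3,2,2) = 1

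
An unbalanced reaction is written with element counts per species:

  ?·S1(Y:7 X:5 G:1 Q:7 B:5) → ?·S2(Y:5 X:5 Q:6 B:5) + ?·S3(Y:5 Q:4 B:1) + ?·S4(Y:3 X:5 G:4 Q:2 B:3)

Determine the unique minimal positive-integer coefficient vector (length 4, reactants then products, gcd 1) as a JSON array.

Coefficients: [4, 3, 2, 1]

Y: 4·7 = 28 | 3·5+2·5+1·3 = 28
X: 4·5 = 20 | 3·5+2·0+1·5 = 20
G: 4·1 = 4 | 3·0+2·0+1·4 = 4
Q: 4·7 = 28 | 3·6+2·4+1·2 = 28
B: 4·5 = 20 | 3·5+2·1+1·3 = 20
gcd(4,3,2,1) = 1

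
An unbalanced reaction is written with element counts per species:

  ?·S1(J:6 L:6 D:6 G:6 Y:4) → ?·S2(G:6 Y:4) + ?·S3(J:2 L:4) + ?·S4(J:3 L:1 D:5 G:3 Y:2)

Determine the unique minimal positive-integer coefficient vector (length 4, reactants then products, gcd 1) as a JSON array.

J: 5·6 = 30 | 2·0+6·2+6·3 = 30
L: 5·6 = 30 | 2·0+6·4+6·1 = 30
D: 5·6 = 30 | 2·0+6·0+6·5 = 30
G: 5·6 = 30 | 2·6+6·0+6·3 = 30
Y: 5·4 = 20 | 2·4+6·0+6·2 = 20
gcd(5,2,6,6) = 1

Coefficients: [5, 2, 6, 6]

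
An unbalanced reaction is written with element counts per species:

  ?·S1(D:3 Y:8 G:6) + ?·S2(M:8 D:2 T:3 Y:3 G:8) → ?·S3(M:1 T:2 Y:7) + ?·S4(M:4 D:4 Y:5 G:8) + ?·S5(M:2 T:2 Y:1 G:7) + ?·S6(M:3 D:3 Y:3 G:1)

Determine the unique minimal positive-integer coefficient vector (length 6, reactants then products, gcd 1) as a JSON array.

Coefficients: [5, 4, 3, 5, 3, 1]

M: 5·0+4·8 = 32 | 3·1+5·4+3·2+1·3 = 32
D: 5·3+4·2 = 23 | 3·0+5·4+3·0+1·3 = 23
T: 5·0+4·3 = 12 | 3·2+5·0+3·2+1·0 = 12
Y: 5·8+4·3 = 52 | 3·7+5·5+3·1+1·3 = 52
G: 5·6+4·8 = 62 | 3·0+5·8+3·7+1·1 = 62
gcd(5,4,3,5,3,1) = 1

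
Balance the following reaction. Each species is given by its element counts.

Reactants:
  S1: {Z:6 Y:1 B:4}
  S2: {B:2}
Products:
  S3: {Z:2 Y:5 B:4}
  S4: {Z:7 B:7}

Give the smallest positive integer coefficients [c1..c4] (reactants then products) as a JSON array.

Coefficients: [5, 6, 1, 4]

Z: 5·6+6·0 = 30 | 1·2+4·7 = 30
Y: 5·1+6·0 = 5 | 1·5+4·0 = 5
B: 5·4+6·2 = 32 | 1·4+4·7 = 32
gcd(5,6,1,4) = 1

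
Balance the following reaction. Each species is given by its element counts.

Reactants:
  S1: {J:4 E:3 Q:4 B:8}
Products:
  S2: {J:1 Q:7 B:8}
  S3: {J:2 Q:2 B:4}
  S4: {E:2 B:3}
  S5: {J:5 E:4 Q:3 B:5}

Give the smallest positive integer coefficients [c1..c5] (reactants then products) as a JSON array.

J: 6·4 = 24 | 1·1+4·2+3·0+3·5 = 24
E: 6·3 = 18 | 1·0+4·0+3·2+3·4 = 18
Q: 6·4 = 24 | 1·7+4·2+3·0+3·3 = 24
B: 6·8 = 48 | 1·8+4·4+3·3+3·5 = 48
gcd(6,1,4,3,3) = 1

Coefficients: [6, 1, 4, 3, 3]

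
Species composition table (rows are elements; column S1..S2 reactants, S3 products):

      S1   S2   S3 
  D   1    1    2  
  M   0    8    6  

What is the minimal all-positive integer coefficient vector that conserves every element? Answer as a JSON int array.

D: 5·1+3·1 = 8 | 4·2 = 8
M: 5·0+3·8 = 24 | 4·6 = 24
gcd(5,3,4) = 1

Coefficients: [5, 3, 4]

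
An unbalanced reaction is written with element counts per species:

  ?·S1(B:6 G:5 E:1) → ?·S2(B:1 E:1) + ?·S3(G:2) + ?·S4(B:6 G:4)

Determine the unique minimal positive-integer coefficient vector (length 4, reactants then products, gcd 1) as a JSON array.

B: 6·6 = 36 | 6·1+5·0+5·6 = 36
G: 6·5 = 30 | 6·0+5·2+5·4 = 30
E: 6·1 = 6 | 6·1+5·0+5·0 = 6
gcd(6,6,5,5) = 1

Coefficients: [6, 6, 5, 5]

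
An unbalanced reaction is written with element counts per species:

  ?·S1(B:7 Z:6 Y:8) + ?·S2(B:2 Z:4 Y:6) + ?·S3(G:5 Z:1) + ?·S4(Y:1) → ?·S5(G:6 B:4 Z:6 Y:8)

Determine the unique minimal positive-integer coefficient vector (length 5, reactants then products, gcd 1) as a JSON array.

G: 2·0+3·0+6·5+6·0 = 30 | 5·6 = 30
B: 2·7+3·2+6·0+6·0 = 20 | 5·4 = 20
Z: 2·6+3·4+6·1+6·0 = 30 | 5·6 = 30
Y: 2·8+3·6+6·0+6·1 = 40 | 5·8 = 40
gcd(2,3,6,6,5) = 1

Coefficients: [2, 3, 6, 6, 5]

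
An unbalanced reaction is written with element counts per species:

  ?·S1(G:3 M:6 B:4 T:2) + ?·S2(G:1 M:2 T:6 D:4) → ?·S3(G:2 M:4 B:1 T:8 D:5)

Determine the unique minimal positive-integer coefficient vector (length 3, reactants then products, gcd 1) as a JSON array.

G: 1·3+5·1 = 8 | 4·2 = 8
M: 1·6+5·2 = 16 | 4·4 = 16
B: 1·4+5·0 = 4 | 4·1 = 4
T: 1·2+5·6 = 32 | 4·8 = 32
D: 1·0+5·4 = 20 | 4·5 = 20
gcd(1,5,4) = 1

Coefficients: [1, 5, 4]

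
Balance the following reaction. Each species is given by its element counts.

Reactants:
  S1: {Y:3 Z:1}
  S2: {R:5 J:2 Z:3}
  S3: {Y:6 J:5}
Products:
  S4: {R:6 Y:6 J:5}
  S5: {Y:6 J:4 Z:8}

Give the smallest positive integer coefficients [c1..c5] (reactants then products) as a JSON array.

Coefficients: [6, 6, 5, 5, 3]

R: 6·0+6·5+5·0 = 30 | 5·6+3·0 = 30
Y: 6·3+6·0+5·6 = 48 | 5·6+3·6 = 48
J: 6·0+6·2+5·5 = 37 | 5·5+3·4 = 37
Z: 6·1+6·3+5·0 = 24 | 5·0+3·8 = 24
gcd(6,6,5,5,3) = 1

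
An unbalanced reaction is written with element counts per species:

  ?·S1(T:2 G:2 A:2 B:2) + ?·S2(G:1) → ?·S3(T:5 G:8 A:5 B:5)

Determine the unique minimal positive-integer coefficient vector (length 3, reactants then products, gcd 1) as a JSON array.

T: 5·2+6·0 = 10 | 2·5 = 10
G: 5·2+6·1 = 16 | 2·8 = 16
A: 5·2+6·0 = 10 | 2·5 = 10
B: 5·2+6·0 = 10 | 2·5 = 10
gcd(5,6,2) = 1

Coefficients: [5, 6, 2]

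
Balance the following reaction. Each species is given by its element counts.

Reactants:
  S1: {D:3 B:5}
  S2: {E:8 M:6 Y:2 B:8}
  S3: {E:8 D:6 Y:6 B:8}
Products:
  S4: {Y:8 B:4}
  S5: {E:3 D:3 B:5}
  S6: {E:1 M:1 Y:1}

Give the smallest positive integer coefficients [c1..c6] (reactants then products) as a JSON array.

Coefficients: [2, 1, 2, 1, 6, 6]

E: 2·0+1·8+2·8 = 24 | 1·0+6·3+6·1 = 24
M: 2·0+1·6+2·0 = 6 | 1·0+6·0+6·1 = 6
D: 2·3+1·0+2·6 = 18 | 1·0+6·3+6·0 = 18
Y: 2·0+1·2+2·6 = 14 | 1·8+6·0+6·1 = 14
B: 2·5+1·8+2·8 = 34 | 1·4+6·5+6·0 = 34
gcd(2,1,2,1,6,6) = 1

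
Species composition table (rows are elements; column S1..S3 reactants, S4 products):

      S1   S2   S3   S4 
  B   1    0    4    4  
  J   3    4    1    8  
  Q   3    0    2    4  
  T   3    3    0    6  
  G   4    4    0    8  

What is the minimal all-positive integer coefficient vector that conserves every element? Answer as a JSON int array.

Coefficients: [4, 6, 4, 5]

B: 4·1+6·0+4·4 = 20 | 5·4 = 20
J: 4·3+6·4+4·1 = 40 | 5·8 = 40
Q: 4·3+6·0+4·2 = 20 | 5·4 = 20
T: 4·3+6·3+4·0 = 30 | 5·6 = 30
G: 4·4+6·4+4·0 = 40 | 5·8 = 40
gcd(4,6,4,5) = 1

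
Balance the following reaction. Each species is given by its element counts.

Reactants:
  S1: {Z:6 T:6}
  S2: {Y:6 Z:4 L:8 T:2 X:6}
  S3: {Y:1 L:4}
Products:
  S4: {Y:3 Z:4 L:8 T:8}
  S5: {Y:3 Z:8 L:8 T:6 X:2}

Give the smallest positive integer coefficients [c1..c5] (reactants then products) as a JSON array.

Y: 4·0+1·6+6·1 = 12 | 1·3+3·3 = 12
Z: 4·6+1·4+6·0 = 28 | 1·4+3·8 = 28
L: 4·0+1·8+6·4 = 32 | 1·8+3·8 = 32
T: 4·6+1·2+6·0 = 26 | 1·8+3·6 = 26
X: 4·0+1·6+6·0 = 6 | 1·0+3·2 = 6
gcd(4,1,6,1,3) = 1

Coefficients: [4, 1, 6, 1, 3]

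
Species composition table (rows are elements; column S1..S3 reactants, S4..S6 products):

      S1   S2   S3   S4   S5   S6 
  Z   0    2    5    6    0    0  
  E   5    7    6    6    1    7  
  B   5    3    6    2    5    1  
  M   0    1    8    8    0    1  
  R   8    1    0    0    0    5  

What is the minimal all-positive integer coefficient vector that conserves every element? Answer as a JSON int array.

Z: 1·0+2·2+4·5 = 24 | 4·6+5·0+2·0 = 24
E: 1·5+2·7+4·6 = 43 | 4·6+5·1+2·7 = 43
B: 1·5+2·3+4·6 = 35 | 4·2+5·5+2·1 = 35
M: 1·0+2·1+4·8 = 34 | 4·8+5·0+2·1 = 34
R: 1·8+2·1+4·0 = 10 | 4·0+5·0+2·5 = 10
gcd(1,2,4,4,5,2) = 1

Coefficients: [1, 2, 4, 4, 5, 2]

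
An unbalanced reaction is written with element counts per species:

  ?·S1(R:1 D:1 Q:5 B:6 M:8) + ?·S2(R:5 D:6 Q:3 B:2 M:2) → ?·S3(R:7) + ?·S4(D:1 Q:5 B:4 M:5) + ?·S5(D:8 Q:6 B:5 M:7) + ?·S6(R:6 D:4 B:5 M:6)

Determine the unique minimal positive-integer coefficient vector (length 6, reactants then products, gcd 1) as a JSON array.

R: 3·1+2·5 = 13 | 1·7+3·0+1·0+1·6 = 13
D: 3·1+2·6 = 15 | 1·0+3·1+1·8+1·4 = 15
Q: 3·5+2·3 = 21 | 1·0+3·5+1·6+1·0 = 21
B: 3·6+2·2 = 22 | 1·0+3·4+1·5+1·5 = 22
M: 3·8+2·2 = 28 | 1·0+3·5+1·7+1·6 = 28
gcd(3,2,1,3,1,1) = 1

Coefficients: [3, 2, 1, 3, 1, 1]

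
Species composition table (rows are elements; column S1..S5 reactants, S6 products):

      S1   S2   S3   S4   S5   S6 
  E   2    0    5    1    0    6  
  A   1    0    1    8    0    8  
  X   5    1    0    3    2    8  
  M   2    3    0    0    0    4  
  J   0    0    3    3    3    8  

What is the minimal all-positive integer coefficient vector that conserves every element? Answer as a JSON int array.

Coefficients: [3, 6, 5, 5, 6, 6]

E: 3·2+6·0+5·5+5·1+6·0 = 36 | 6·6 = 36
A: 3·1+6·0+5·1+5·8+6·0 = 48 | 6·8 = 48
X: 3·5+6·1+5·0+5·3+6·2 = 48 | 6·8 = 48
M: 3·2+6·3+5·0+5·0+6·0 = 24 | 6·4 = 24
J: 3·0+6·0+5·3+5·3+6·3 = 48 | 6·8 = 48
gcd(3,6,5,5,6,6) = 1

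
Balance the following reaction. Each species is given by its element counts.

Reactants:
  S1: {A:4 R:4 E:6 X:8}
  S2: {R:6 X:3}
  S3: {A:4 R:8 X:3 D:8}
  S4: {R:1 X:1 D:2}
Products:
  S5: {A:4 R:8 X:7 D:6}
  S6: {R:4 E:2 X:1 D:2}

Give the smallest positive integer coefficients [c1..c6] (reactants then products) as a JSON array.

A: 1·4+2·0+2·4+4·0 = 12 | 3·4+3·0 = 12
R: 1·4+2·6+2·8+4·1 = 36 | 3·8+3·4 = 36
E: 1·6+2·0+2·0+4·0 = 6 | 3·0+3·2 = 6
X: 1·8+2·3+2·3+4·1 = 24 | 3·7+3·1 = 24
D: 1·0+2·0+2·8+4·2 = 24 | 3·6+3·2 = 24
gcd(1,2,2,4,3,3) = 1

Coefficients: [1, 2, 2, 4, 3, 3]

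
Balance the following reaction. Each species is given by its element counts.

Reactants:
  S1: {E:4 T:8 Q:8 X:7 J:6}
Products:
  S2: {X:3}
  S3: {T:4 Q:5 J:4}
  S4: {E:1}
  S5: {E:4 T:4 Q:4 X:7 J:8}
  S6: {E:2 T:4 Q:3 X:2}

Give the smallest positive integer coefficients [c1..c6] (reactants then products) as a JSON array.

Coefficients: [6, 6, 5, 6, 2, 5]

E: 6·4 = 24 | 6·0+5·0+6·1+2·4+5·2 = 24
T: 6·8 = 48 | 6·0+5·4+6·0+2·4+5·4 = 48
Q: 6·8 = 48 | 6·0+5·5+6·0+2·4+5·3 = 48
X: 6·7 = 42 | 6·3+5·0+6·0+2·7+5·2 = 42
J: 6·6 = 36 | 6·0+5·4+6·0+2·8+5·0 = 36
gcd(6,6,5,6,2,5) = 1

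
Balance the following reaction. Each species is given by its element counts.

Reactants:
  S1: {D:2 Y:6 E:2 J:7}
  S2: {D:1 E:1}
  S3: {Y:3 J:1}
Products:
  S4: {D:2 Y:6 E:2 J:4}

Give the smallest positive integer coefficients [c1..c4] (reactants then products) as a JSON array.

D: 2·2+6·1+6·0 = 10 | 5·2 = 10
Y: 2·6+6·0+6·3 = 30 | 5·6 = 30
E: 2·2+6·1+6·0 = 10 | 5·2 = 10
J: 2·7+6·0+6·1 = 20 | 5·4 = 20
gcd(2,6,6,5) = 1

Coefficients: [2, 6, 6, 5]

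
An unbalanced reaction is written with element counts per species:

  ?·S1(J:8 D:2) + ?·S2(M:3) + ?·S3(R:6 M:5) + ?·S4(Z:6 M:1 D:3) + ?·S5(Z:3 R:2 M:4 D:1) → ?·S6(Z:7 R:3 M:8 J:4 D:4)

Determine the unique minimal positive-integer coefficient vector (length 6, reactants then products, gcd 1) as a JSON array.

Coefficients: [3, 5, 1, 4, 6, 6]

Z: 3·0+5·0+1·0+4·6+6·3 = 42 | 6·7 = 42
R: 3·0+5·0+1·6+4·0+6·2 = 18 | 6·3 = 18
M: 3·0+5·3+1·5+4·1+6·4 = 48 | 6·8 = 48
J: 3·8+5·0+1·0+4·0+6·0 = 24 | 6·4 = 24
D: 3·2+5·0+1·0+4·3+6·1 = 24 | 6·4 = 24
gcd(3,5,1,4,6,6) = 1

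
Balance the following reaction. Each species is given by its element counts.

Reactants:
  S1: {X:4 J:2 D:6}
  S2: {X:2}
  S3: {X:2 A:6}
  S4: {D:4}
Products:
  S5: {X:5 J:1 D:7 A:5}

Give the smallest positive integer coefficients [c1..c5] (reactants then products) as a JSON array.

Coefficients: [3, 4, 5, 6, 6]

X: 3·4+4·2+5·2+6·0 = 30 | 6·5 = 30
J: 3·2+4·0+5·0+6·0 = 6 | 6·1 = 6
D: 3·6+4·0+5·0+6·4 = 42 | 6·7 = 42
A: 3·0+4·0+5·6+6·0 = 30 | 6·5 = 30
gcd(3,4,5,6,6) = 1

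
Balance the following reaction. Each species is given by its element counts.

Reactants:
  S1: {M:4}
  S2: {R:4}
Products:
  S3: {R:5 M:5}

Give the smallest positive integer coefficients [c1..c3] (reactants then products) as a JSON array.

Coefficients: [5, 5, 4]

R: 5·0+5·4 = 20 | 4·5 = 20
M: 5·4+5·0 = 20 | 4·5 = 20
gcd(5,5,4) = 1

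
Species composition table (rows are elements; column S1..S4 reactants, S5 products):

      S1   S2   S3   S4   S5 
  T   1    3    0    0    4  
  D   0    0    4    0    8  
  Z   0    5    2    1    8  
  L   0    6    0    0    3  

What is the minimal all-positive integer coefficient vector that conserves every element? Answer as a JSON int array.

Coefficients: [5, 1, 4, 3, 2]

T: 5·1+1·3+4·0+3·0 = 8 | 2·4 = 8
D: 5·0+1·0+4·4+3·0 = 16 | 2·8 = 16
Z: 5·0+1·5+4·2+3·1 = 16 | 2·8 = 16
L: 5·0+1·6+4·0+3·0 = 6 | 2·3 = 6
gcd(5,1,4,3,2) = 1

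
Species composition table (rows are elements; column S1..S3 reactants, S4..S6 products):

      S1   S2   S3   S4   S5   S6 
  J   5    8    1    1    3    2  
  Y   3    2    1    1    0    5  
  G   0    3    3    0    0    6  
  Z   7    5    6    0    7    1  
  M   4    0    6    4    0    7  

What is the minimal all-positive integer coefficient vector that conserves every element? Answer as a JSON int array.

J: 3·5+1·8+3·1 = 26 | 4·1+6·3+2·2 = 26
Y: 3·3+1·2+3·1 = 14 | 4·1+6·0+2·5 = 14
G: 3·0+1·3+3·3 = 12 | 4·0+6·0+2·6 = 12
Z: 3·7+1·5+3·6 = 44 | 4·0+6·7+2·1 = 44
M: 3·4+1·0+3·6 = 30 | 4·4+6·0+2·7 = 30
gcd(3,1,3,4,6,2) = 1

Coefficients: [3, 1, 3, 4, 6, 2]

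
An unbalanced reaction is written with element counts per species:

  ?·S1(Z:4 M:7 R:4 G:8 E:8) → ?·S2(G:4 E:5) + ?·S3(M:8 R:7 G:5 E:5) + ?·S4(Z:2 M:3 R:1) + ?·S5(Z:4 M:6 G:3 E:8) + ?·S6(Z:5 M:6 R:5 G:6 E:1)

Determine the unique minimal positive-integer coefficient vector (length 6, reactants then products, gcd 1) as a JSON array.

Coefficients: [5, 5, 1, 3, 1, 2]

Z: 5·4 = 20 | 5·0+1·0+3·2+1·4+2·5 = 20
M: 5·7 = 35 | 5·0+1·8+3·3+1·6+2·6 = 35
R: 5·4 = 20 | 5·0+1·7+3·1+1·0+2·5 = 20
G: 5·8 = 40 | 5·4+1·5+3·0+1·3+2·6 = 40
E: 5·8 = 40 | 5·5+1·5+3·0+1·8+2·1 = 40
gcd(5,5,1,3,1,2) = 1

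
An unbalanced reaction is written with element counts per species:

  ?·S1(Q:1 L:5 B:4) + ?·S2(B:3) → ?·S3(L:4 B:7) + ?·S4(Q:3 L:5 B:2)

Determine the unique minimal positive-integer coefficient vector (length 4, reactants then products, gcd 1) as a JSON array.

Q: 6·1+5·0 = 6 | 5·0+2·3 = 6
L: 6·5+5·0 = 30 | 5·4+2·5 = 30
B: 6·4+5·3 = 39 | 5·7+2·2 = 39
gcd(6,5,5,2) = 1

Coefficients: [6, 5, 5, 2]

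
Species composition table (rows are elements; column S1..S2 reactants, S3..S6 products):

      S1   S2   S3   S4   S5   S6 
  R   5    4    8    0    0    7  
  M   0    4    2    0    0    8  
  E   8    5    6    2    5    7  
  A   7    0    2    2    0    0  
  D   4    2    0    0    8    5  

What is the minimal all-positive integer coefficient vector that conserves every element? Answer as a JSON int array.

Coefficients: [2, 5, 2, 5, 1, 2]

R: 2·5+5·4 = 30 | 2·8+5·0+1·0+2·7 = 30
M: 2·0+5·4 = 20 | 2·2+5·0+1·0+2·8 = 20
E: 2·8+5·5 = 41 | 2·6+5·2+1·5+2·7 = 41
A: 2·7+5·0 = 14 | 2·2+5·2+1·0+2·0 = 14
D: 2·4+5·2 = 18 | 2·0+5·0+1·8+2·5 = 18
gcd(2,5,2,5,1,2) = 1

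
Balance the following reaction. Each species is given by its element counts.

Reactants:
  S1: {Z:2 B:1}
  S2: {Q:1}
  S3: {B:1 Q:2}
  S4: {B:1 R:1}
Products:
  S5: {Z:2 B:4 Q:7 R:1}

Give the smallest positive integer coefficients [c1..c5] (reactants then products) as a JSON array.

Coefficients: [1, 3, 2, 1, 1]

Z: 1·2+3·0+2·0+1·0 = 2 | 1·2 = 2
B: 1·1+3·0+2·1+1·1 = 4 | 1·4 = 4
Q: 1·0+3·1+2·2+1·0 = 7 | 1·7 = 7
R: 1·0+3·0+2·0+1·1 = 1 | 1·1 = 1
gcd(1,3,2,1,1) = 1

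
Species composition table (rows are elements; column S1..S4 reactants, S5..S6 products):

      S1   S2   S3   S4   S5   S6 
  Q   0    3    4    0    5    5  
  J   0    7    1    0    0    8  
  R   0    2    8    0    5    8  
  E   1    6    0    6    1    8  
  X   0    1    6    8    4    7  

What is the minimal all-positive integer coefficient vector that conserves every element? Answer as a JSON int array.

Q: 6·0+5·3+5·4+1·0 = 35 | 2·5+5·5 = 35
J: 6·0+5·7+5·1+1·0 = 40 | 2·0+5·8 = 40
R: 6·0+5·2+5·8+1·0 = 50 | 2·5+5·8 = 50
E: 6·1+5·6+5·0+1·6 = 42 | 2·1+5·8 = 42
X: 6·0+5·1+5·6+1·8 = 43 | 2·4+5·7 = 43
gcd(6,5,5,1,2,5) = 1

Coefficients: [6, 5, 5, 1, 2, 5]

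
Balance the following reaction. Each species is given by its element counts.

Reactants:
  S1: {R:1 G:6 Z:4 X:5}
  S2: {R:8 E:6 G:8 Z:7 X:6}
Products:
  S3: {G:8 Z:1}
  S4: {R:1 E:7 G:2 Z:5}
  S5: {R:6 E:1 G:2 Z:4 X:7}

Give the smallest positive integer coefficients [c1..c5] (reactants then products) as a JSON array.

Coefficients: [2, 3, 3, 2, 4]

R: 2·1+3·8 = 26 | 3·0+2·1+4·6 = 26
E: 2·0+3·6 = 18 | 3·0+2·7+4·1 = 18
G: 2·6+3·8 = 36 | 3·8+2·2+4·2 = 36
Z: 2·4+3·7 = 29 | 3·1+2·5+4·4 = 29
X: 2·5+3·6 = 28 | 3·0+2·0+4·7 = 28
gcd(2,3,3,2,4) = 1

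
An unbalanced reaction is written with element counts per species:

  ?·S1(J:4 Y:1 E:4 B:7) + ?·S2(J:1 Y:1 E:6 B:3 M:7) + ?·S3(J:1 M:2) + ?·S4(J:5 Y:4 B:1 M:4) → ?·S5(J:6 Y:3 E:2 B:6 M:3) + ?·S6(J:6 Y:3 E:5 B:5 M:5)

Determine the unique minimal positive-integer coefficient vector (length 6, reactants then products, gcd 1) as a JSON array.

J: 6·4+1·1+4·1+5·5 = 54 | 5·6+4·6 = 54
Y: 6·1+1·1+4·0+5·4 = 27 | 5·3+4·3 = 27
E: 6·4+1·6+4·0+5·0 = 30 | 5·2+4·5 = 30
B: 6·7+1·3+4·0+5·1 = 50 | 5·6+4·5 = 50
M: 6·0+1·7+4·2+5·4 = 35 | 5·3+4·5 = 35
gcd(6,1,4,5,5,4) = 1

Coefficients: [6, 1, 4, 5, 5, 4]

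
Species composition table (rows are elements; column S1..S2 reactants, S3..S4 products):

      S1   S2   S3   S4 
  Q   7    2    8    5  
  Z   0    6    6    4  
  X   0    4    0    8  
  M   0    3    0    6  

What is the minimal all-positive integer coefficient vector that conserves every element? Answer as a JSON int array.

Coefficients: [5, 6, 4, 3]

Q: 5·7+6·2 = 47 | 4·8+3·5 = 47
Z: 5·0+6·6 = 36 | 4·6+3·4 = 36
X: 5·0+6·4 = 24 | 4·0+3·8 = 24
M: 5·0+6·3 = 18 | 4·0+3·6 = 18
gcd(5,6,4,3) = 1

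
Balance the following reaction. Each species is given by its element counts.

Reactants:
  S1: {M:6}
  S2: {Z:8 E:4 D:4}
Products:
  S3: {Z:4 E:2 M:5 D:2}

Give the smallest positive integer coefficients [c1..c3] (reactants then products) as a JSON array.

Z: 5·0+3·8 = 24 | 6·4 = 24
E: 5·0+3·4 = 12 | 6·2 = 12
M: 5·6+3·0 = 30 | 6·5 = 30
D: 5·0+3·4 = 12 | 6·2 = 12
gcd(5,3,6) = 1

Coefficients: [5, 3, 6]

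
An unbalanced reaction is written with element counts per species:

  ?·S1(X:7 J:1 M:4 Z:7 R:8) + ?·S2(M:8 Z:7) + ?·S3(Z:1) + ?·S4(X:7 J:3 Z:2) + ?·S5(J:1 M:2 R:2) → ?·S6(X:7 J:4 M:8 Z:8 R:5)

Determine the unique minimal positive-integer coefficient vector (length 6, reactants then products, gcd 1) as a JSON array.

X: 1·7+2·0+5·0+3·7+6·0 = 28 | 4·7 = 28
J: 1·1+2·0+5·0+3·3+6·1 = 16 | 4·4 = 16
M: 1·4+2·8+5·0+3·0+6·2 = 32 | 4·8 = 32
Z: 1·7+2·7+5·1+3·2+6·0 = 32 | 4·8 = 32
R: 1·8+2·0+5·0+3·0+6·2 = 20 | 4·5 = 20
gcd(1,2,5,3,6,4) = 1

Coefficients: [1, 2, 5, 3, 6, 4]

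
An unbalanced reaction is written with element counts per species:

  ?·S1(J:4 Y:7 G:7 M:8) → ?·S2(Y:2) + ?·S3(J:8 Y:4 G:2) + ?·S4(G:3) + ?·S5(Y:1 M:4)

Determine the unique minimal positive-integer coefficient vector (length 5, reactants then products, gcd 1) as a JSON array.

Coefficients: [2, 3, 1, 4, 4]

J: 2·4 = 8 | 3·0+1·8+4·0+4·0 = 8
Y: 2·7 = 14 | 3·2+1·4+4·0+4·1 = 14
G: 2·7 = 14 | 3·0+1·2+4·3+4·0 = 14
M: 2·8 = 16 | 3·0+1·0+4·0+4·4 = 16
gcd(2,3,1,4,4) = 1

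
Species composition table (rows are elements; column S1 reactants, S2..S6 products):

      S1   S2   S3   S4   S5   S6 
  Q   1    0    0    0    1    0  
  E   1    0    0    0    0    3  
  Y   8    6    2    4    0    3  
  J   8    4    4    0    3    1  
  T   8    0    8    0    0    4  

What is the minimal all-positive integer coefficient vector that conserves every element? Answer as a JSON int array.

Q: 6·1 = 6 | 2·0+5·0+5·0+6·1+2·0 = 6
E: 6·1 = 6 | 2·0+5·0+5·0+6·0+2·3 = 6
Y: 6·8 = 48 | 2·6+5·2+5·4+6·0+2·3 = 48
J: 6·8 = 48 | 2·4+5·4+5·0+6·3+2·1 = 48
T: 6·8 = 48 | 2·0+5·8+5·0+6·0+2·4 = 48
gcd(6,2,5,5,6,2) = 1

Coefficients: [6, 2, 5, 5, 6, 2]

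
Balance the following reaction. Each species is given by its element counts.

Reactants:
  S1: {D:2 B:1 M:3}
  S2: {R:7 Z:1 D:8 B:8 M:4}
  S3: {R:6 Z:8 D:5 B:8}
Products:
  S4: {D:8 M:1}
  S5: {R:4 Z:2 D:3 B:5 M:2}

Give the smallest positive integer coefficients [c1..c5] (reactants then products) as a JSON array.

R: 1·0+2·7+1·6 = 20 | 1·0+5·4 = 20
Z: 1·0+2·1+1·8 = 10 | 1·0+5·2 = 10
D: 1·2+2·8+1·5 = 23 | 1·8+5·3 = 23
B: 1·1+2·8+1·8 = 25 | 1·0+5·5 = 25
M: 1·3+2·4+1·0 = 11 | 1·1+5·2 = 11
gcd(1,2,1,1,5) = 1

Coefficients: [1, 2, 1, 1, 5]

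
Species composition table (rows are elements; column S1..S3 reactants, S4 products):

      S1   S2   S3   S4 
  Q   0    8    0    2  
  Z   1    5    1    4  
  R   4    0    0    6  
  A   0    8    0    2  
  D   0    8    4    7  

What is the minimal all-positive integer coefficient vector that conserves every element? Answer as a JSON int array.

Coefficients: [6, 1, 5, 4]

Q: 6·0+1·8+5·0 = 8 | 4·2 = 8
Z: 6·1+1·5+5·1 = 16 | 4·4 = 16
R: 6·4+1·0+5·0 = 24 | 4·6 = 24
A: 6·0+1·8+5·0 = 8 | 4·2 = 8
D: 6·0+1·8+5·4 = 28 | 4·7 = 28
gcd(6,1,5,4) = 1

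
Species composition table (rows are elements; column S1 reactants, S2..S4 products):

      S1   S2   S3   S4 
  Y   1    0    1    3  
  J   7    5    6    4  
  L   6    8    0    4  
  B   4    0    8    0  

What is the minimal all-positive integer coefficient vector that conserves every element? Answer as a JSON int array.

Y: 6·1 = 6 | 4·0+3·1+1·3 = 6
J: 6·7 = 42 | 4·5+3·6+1·4 = 42
L: 6·6 = 36 | 4·8+3·0+1·4 = 36
B: 6·4 = 24 | 4·0+3·8+1·0 = 24
gcd(6,4,3,1) = 1

Coefficients: [6, 4, 3, 1]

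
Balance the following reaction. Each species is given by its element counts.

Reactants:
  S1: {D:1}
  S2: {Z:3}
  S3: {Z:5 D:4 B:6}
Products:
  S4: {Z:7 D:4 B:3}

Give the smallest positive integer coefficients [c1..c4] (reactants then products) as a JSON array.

Z: 4·0+3·3+1·5 = 14 | 2·7 = 14
D: 4·1+3·0+1·4 = 8 | 2·4 = 8
B: 4·0+3·0+1·6 = 6 | 2·3 = 6
gcd(4,3,1,2) = 1

Coefficients: [4, 3, 1, 2]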